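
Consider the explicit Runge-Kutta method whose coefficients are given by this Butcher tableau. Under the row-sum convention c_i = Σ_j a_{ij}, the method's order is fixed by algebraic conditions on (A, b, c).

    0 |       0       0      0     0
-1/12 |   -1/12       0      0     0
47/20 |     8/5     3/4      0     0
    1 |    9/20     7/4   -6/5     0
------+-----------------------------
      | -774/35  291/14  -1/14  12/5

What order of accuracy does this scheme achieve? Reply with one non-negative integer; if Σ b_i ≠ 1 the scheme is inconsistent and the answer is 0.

2

b = (-774/35, 291/14, -1/14, 12/5)
c = (0, -1/12, 47/20, 1)
Ac = (0, 0, -1/16, -3559/1200)
Σ b_i: (-774/35)·1 + 291/14·1 + (-1/14)·1 + 12/5·1 = 1 ✓
b·c: 291/14·(-1/12) + (-1/14)·47/20 + 12/5·1 = 1/2 ✓
b·c²: 291/14·1/144 + (-1/14)·2209/400 + 12/5·1 = 18059/8400 ≠ 1/3 ⇒ order 2.
b·Ac: (-1/14)·(-1/16) + 12/5·(-3559/1200) = -199179/28000 ≠ 1/6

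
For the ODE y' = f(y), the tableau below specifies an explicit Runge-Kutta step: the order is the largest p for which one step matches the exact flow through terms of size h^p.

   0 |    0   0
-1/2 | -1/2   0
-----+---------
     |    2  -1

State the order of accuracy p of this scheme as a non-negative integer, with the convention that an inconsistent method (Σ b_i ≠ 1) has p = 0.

2

b = (2, -1)
c = (0, -1/2)
Σ b_i: 2·1 + (-1)·1 = 1 ✓
b·c: (-1)·(-1/2) = 1/2 ✓; 2 stages ⇒ order 2.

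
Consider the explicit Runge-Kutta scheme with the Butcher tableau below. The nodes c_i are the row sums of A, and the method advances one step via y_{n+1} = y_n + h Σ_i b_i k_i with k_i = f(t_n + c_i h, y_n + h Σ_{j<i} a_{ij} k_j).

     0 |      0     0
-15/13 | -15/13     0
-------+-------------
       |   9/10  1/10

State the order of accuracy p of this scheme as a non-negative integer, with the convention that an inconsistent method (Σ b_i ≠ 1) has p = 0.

b = (9/10, 1/10)
c = (0, -15/13)
Σ b_i: 9/10·1 + 1/10·1 = 1 ✓
b·c: 1/10·(-15/13) = -3/26 ≠ 1/2 ⇒ order 1.

1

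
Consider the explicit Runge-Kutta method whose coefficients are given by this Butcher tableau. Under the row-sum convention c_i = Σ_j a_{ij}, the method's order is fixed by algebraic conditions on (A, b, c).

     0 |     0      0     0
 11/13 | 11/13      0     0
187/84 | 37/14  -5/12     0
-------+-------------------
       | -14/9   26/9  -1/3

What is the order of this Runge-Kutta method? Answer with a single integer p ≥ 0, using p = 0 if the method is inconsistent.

b = (-14/9, 26/9, -1/3)
c = (0, 11/13, 187/84)
Ac = (0, 0, -55/156)
Σ b_i: (-14/9)·1 + 26/9·1 + (-1/3)·1 = 1 ✓
b·c: 26/9·11/13 + (-1/3)·187/84 = 143/84 ≠ 1/2 ⇒ order 1.

1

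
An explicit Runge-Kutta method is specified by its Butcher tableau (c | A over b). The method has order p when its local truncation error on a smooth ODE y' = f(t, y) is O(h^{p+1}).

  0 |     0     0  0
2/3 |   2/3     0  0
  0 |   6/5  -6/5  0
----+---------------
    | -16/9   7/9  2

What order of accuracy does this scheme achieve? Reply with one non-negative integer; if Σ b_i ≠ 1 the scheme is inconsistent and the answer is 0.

b = (-16/9, 7/9, 2)
c = (0, 2/3, 0)
Ac = (0, 0, -4/5)
Σ b_i: (-16/9)·1 + 7/9·1 + 2·1 = 1 ✓
b·c: 7/9·2/3 = 14/27 ≠ 1/2 ⇒ order 1.

1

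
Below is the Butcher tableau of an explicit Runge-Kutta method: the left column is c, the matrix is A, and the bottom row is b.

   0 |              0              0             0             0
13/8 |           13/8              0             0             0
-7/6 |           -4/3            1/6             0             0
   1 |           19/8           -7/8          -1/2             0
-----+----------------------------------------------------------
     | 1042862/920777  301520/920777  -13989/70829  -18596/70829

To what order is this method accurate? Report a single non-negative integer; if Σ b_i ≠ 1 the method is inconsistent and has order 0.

3

b = (1042862/920777, 301520/920777, -13989/70829, -18596/70829)
c = (0, 13/8, -7/6, 1)
Ac = (0, 0, 13/48, -161/192)
Σ b_i: 1042862/920777·1 + 301520/920777·1 + (-13989/70829)·1 + (-18596/70829)·1 = 1 ✓
b·c: 301520/920777·13/8 + (-13989/70829)·(-7/6) + (-18596/70829)·1 = 1/2 ✓
b·c²: 301520/920777·169/64 + (-13989/70829)·49/36 + (-18596/70829)·1 = 1/3 ✓
b·Ac: (-13989/70829)·13/48 + (-18596/70829)·(-161/192) = 1/6 ✓
b·c³: 301520/920777·2197/512 + (-13989/70829)·(-343/216) + (-18596/70829)·1 = 29705233/20398752 ≠ 1/4 ⇒ order 3.
b·(c∘Ac): (-13989/70829)·(-91/288) + (-18596/70829)·(-161/192) = 640437/2266528 ≠ 1/8
b·Ac²: (-13989/70829)·169/384 + (-18596/70829)·(-13783/4608) = 7123093/10199376 ≠ 1/12
b·A²c: (-18596/70829)·(-13/96) = 60437/1699896 ≠ 1/24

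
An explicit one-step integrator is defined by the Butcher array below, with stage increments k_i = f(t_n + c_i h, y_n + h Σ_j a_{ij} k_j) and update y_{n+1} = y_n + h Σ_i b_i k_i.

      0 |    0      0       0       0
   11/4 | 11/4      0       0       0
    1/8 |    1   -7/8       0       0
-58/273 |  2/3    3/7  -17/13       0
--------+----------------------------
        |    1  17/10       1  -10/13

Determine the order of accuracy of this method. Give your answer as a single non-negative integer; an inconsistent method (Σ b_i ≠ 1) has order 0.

0

b = (1, 17/10, 1, -10/13)
c = (0, 11/4, 1/8, -58/273)
Ac = (0, 0, -77/32, 739/728)
Σ b_i: 1·1 + 17/10·1 + 1·1 + (-10/13)·1 = 381/130 ≠ 1 ⇒ order 0.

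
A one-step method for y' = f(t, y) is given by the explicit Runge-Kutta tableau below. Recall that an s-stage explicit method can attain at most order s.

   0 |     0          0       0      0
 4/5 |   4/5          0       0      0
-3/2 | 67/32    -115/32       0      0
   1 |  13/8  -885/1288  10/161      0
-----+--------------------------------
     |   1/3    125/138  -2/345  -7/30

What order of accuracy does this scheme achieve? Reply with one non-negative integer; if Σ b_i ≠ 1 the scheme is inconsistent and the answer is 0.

4

b = (1/3, 125/138, -2/345, -7/30)
c = (0, 4/5, -3/2, 1)
Ac = (0, 0, -23/8, -9/14)
Σ b_i: 1/3·1 + 125/138·1 + (-2/345)·1 + (-7/30)·1 = 1 ✓
b·c: 125/138·4/5 + (-2/345)·(-3/2) + (-7/30)·1 = 1/2 ✓
b·c²: 125/138·16/25 + (-2/345)·9/4 + (-7/30)·1 = 1/3 ✓
b·Ac: (-2/345)·(-23/8) + (-7/30)·(-9/14) = 1/6 ✓
b·c³: 125/138·64/125 + (-2/345)·(-27/8) + (-7/30)·1 = 1/4 ✓
b·(c∘Ac): (-2/345)·69/16 + (-7/30)·(-9/14) = 1/8 ✓
b·Ac²: (-2/345)·(-23/10) + (-7/30)·(-3/10) = 1/12 ✓
b·A²c: (-7/30)·(-5/28) = 1/24 ✓; 4 stages ⇒ order 4.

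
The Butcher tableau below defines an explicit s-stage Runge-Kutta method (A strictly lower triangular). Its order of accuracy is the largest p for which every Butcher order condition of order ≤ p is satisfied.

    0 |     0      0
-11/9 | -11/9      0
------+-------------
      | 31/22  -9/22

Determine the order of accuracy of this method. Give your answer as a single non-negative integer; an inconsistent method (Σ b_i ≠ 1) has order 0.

b = (31/22, -9/22)
c = (0, -11/9)
Σ b_i: 31/22·1 + (-9/22)·1 = 1 ✓
b·c: (-9/22)·(-11/9) = 1/2 ✓; 2 stages ⇒ order 2.

2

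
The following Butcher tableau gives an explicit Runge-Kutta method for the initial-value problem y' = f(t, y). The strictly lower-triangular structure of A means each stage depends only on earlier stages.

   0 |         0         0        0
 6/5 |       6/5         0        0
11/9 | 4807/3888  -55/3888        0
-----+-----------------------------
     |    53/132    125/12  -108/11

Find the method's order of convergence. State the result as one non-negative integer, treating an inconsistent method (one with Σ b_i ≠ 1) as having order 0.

3

b = (53/132, 125/12, -108/11)
c = (0, 6/5, 11/9)
Ac = (0, 0, -11/648)
Σ b_i: 53/132·1 + 125/12·1 + (-108/11)·1 = 1 ✓
b·c: 125/12·6/5 + (-108/11)·11/9 = 1/2 ✓
b·c²: 125/12·36/25 + (-108/11)·121/81 = 1/3 ✓
b·Ac: (-108/11)·(-11/648) = 1/6 ✓; 3 stages ⇒ order 3.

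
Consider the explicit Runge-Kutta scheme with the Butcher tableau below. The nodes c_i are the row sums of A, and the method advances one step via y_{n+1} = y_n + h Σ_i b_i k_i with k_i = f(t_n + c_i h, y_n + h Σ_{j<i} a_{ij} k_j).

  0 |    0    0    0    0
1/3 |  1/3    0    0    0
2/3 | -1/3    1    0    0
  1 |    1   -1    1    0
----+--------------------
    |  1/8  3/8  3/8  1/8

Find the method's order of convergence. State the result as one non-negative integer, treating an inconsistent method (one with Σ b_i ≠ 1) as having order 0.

b = (1/8, 3/8, 3/8, 1/8)
c = (0, 1/3, 2/3, 1)
Ac = (0, 0, 1/3, 1/3)
Σ b_i: 1/8·1 + 3/8·1 + 3/8·1 + 1/8·1 = 1 ✓
b·c: 3/8·1/3 + 3/8·2/3 + 1/8·1 = 1/2 ✓
b·c²: 3/8·1/9 + 3/8·4/9 + 1/8·1 = 1/3 ✓
b·Ac: 3/8·1/3 + 1/8·1/3 = 1/6 ✓
b·c³: 3/8·1/27 + 3/8·8/27 + 1/8·1 = 1/4 ✓
b·(c∘Ac): 3/8·2/9 + 1/8·1/3 = 1/8 ✓
b·Ac²: 3/8·1/9 + 1/8·1/3 = 1/12 ✓
b·A²c: 1/8·1/3 = 1/24 ✓; 4 stages ⇒ order 4.

4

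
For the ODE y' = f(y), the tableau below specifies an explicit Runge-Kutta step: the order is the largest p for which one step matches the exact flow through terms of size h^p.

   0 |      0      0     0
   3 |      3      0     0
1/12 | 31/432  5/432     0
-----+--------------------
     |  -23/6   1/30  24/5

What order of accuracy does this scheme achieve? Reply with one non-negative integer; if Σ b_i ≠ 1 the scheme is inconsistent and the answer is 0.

b = (-23/6, 1/30, 24/5)
c = (0, 3, 1/12)
Ac = (0, 0, 5/144)
Σ b_i: (-23/6)·1 + 1/30·1 + 24/5·1 = 1 ✓
b·c: 1/30·3 + 24/5·1/12 = 1/2 ✓
b·c²: 1/30·9 + 24/5·1/144 = 1/3 ✓
b·Ac: 24/5·5/144 = 1/6 ✓; 3 stages ⇒ order 3.

3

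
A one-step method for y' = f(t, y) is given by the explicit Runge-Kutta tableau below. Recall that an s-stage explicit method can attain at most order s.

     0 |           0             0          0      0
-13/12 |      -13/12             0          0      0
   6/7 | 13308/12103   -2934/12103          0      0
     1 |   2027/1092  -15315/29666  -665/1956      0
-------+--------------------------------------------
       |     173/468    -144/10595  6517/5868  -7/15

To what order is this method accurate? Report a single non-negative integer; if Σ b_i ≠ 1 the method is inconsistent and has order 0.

b = (173/468, -144/10595, 6517/5868, -7/15)
c = (0, -13/12, 6/7, 1)
Ac = (0, 0, 489/1862, 15/56)
Σ b_i: 173/468·1 + (-144/10595)·1 + 6517/5868·1 + (-7/15)·1 = 1 ✓
b·c: (-144/10595)·(-13/12) + 6517/5868·6/7 + (-7/15)·1 = 1/2 ✓
b·c²: (-144/10595)·169/144 + 6517/5868·36/49 + (-7/15)·1 = 1/3 ✓
b·Ac: 6517/5868·489/1862 + (-7/15)·15/56 = 1/6 ✓
b·c³: (-144/10595)·(-2197/1728) + 6517/5868·216/343 + (-7/15)·1 = 1/4 ✓
b·(c∘Ac): 6517/5868·1467/6517 + (-7/15)·15/56 = 1/8 ✓
b·Ac²: 6517/5868·(-2119/7448) + (-7/15)·(-575/672) = 1/12 ✓
b·A²c: (-7/15)·(-5/56) = 1/24 ✓; 4 stages ⇒ order 4.

4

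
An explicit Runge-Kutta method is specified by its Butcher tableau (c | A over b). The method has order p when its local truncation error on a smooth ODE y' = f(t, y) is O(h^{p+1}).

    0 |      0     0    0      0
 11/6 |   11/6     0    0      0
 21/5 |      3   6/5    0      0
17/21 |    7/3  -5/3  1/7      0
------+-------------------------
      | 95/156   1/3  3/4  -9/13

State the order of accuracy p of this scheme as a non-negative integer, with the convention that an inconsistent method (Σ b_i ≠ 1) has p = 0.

1

b = (95/156, 1/3, 3/4, -9/13)
c = (0, 11/6, 21/5, 17/21)
Ac = (0, 0, 11/5, -221/90)
Σ b_i: 95/156·1 + 1/3·1 + 3/4·1 + (-9/13)·1 = 1 ✓
b·c: 1/3·11/6 + 3/4·21/5 + (-9/13)·17/21 = 52427/16380 ≠ 1/2 ⇒ order 1.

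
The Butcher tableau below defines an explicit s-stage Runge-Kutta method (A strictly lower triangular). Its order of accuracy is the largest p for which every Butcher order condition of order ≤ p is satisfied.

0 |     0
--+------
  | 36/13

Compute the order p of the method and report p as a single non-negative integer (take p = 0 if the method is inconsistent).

0

b = (36/13)
c = (0)
Σ b_i: 36/13·1 = 36/13 ≠ 1 ⇒ order 0.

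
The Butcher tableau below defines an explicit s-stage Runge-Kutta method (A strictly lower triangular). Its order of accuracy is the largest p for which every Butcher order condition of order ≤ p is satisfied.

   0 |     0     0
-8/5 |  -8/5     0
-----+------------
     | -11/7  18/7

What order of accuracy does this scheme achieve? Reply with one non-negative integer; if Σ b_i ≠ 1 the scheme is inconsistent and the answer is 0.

1

b = (-11/7, 18/7)
c = (0, -8/5)
Σ b_i: (-11/7)·1 + 18/7·1 = 1 ✓
b·c: 18/7·(-8/5) = -144/35 ≠ 1/2 ⇒ order 1.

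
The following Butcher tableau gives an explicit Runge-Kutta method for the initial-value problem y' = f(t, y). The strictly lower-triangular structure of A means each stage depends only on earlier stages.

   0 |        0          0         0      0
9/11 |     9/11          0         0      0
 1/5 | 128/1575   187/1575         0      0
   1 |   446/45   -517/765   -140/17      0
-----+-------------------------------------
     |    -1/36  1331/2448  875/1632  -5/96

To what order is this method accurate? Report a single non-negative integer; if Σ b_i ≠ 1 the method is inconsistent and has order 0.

b = (-1/36, 1331/2448, 875/1632, -5/96)
c = (0, 9/11, 1/5, 1)
Ac = (0, 0, 17/175, -11/5)
Σ b_i: (-1/36)·1 + 1331/2448·1 + 875/1632·1 + (-5/96)·1 = 1 ✓
b·c: 1331/2448·9/11 + 875/1632·1/5 + (-5/96)·1 = 1/2 ✓
b·c²: 1331/2448·81/121 + 875/1632·1/25 + (-5/96)·1 = 1/3 ✓
b·Ac: 875/1632·17/175 + (-5/96)·(-11/5) = 1/6 ✓
b·c³: 1331/2448·729/1331 + 875/1632·1/125 + (-5/96)·1 = 1/4 ✓
b·(c∘Ac): 875/1632·17/875 + (-5/96)·(-11/5) = 1/8 ✓
b·Ac²: 875/1632·153/1925 + (-5/96)·(-43/55) = 1/12 ✓
b·A²c: (-5/96)·(-4/5) = 1/24 ✓; 4 stages ⇒ order 4.

4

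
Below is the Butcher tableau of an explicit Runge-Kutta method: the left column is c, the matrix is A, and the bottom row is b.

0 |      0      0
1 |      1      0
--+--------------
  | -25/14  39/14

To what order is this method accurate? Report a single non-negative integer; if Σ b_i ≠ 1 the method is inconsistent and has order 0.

b = (-25/14, 39/14)
c = (0, 1)
Σ b_i: (-25/14)·1 + 39/14·1 = 1 ✓
b·c: 39/14·1 = 39/14 ≠ 1/2 ⇒ order 1.

1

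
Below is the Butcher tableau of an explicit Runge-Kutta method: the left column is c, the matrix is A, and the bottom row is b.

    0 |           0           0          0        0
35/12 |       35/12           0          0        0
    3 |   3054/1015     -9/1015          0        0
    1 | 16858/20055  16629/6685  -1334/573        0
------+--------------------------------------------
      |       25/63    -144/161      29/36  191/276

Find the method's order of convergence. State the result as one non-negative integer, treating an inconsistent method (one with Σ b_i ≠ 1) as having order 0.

b = (25/63, -144/161, 29/36, 191/276)
c = (0, 35/12, 3, 1)
Ac = (0, 0, -3/116, 207/764)
Σ b_i: 25/63·1 + (-144/161)·1 + 29/36·1 + 191/276·1 = 1 ✓
b·c: (-144/161)·35/12 + 29/36·3 + 191/276·1 = 1/2 ✓
b·c²: (-144/161)·1225/144 + 29/36·9 + 191/276·1 = 1/3 ✓
b·Ac: 29/36·(-3/116) + 191/276·207/764 = 1/6 ✓
b·c³: (-144/161)·42875/1728 + 29/36·27 + 191/276·1 = 1/4 ✓
b·(c∘Ac): 29/36·(-9/116) + 191/276·207/764 = 1/8 ✓
b·Ac²: 29/36·(-35/464) + 191/276·1909/9168 = 1/12 ✓
b·A²c: 191/276·23/382 = 1/24 ✓; 4 stages ⇒ order 4.

4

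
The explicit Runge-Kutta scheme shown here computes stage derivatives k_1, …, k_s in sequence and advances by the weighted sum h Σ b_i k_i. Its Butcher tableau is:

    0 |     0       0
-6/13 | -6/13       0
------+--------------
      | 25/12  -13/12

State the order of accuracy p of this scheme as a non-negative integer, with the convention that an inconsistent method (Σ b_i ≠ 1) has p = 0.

2

b = (25/12, -13/12)
c = (0, -6/13)
Σ b_i: 25/12·1 + (-13/12)·1 = 1 ✓
b·c: (-13/12)·(-6/13) = 1/2 ✓; 2 stages ⇒ order 2.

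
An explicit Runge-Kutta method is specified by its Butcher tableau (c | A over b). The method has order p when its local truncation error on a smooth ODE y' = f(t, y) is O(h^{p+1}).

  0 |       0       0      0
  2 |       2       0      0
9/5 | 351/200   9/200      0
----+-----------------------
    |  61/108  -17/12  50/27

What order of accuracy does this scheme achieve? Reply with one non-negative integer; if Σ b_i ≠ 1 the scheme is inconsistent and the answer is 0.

3

b = (61/108, -17/12, 50/27)
c = (0, 2, 9/5)
Ac = (0, 0, 9/100)
Σ b_i: 61/108·1 + (-17/12)·1 + 50/27·1 = 1 ✓
b·c: (-17/12)·2 + 50/27·9/5 = 1/2 ✓
b·c²: (-17/12)·4 + 50/27·81/25 = 1/3 ✓
b·Ac: 50/27·9/100 = 1/6 ✓; 3 stages ⇒ order 3.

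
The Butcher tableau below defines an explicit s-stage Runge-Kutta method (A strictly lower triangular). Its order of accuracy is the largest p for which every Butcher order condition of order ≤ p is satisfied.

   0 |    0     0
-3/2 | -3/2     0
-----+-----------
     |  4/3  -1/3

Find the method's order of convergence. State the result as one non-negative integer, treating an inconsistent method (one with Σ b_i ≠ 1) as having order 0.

b = (4/3, -1/3)
c = (0, -3/2)
Σ b_i: 4/3·1 + (-1/3)·1 = 1 ✓
b·c: (-1/3)·(-3/2) = 1/2 ✓; 2 stages ⇒ order 2.

2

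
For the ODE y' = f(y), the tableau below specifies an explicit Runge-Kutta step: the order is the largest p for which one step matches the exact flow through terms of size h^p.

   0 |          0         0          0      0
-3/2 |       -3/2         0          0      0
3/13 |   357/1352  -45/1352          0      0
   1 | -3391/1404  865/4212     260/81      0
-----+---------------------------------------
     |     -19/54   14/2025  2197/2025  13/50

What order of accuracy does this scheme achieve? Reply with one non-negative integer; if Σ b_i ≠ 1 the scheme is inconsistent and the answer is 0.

b = (-19/54, 14/2025, 2197/2025, 13/50)
c = (0, -3/2, 3/13, 1)
Ac = (0, 0, 135/2704, 45/104)
Σ b_i: (-19/54)·1 + 14/2025·1 + 2197/2025·1 + 13/50·1 = 1 ✓
b·c: 14/2025·(-3/2) + 2197/2025·3/13 + 13/50·1 = 1/2 ✓
b·c²: 14/2025·9/4 + 2197/2025·9/169 + 13/50·1 = 1/3 ✓
b·Ac: 2197/2025·135/2704 + 13/50·45/104 = 1/6 ✓
b·c³: 14/2025·(-27/8) + 2197/2025·27/2197 + 13/50·1 = 1/4 ✓
b·(c∘Ac): 2197/2025·405/35152 + 13/50·45/104 = 1/8 ✓
b·Ac²: 2197/2025·(-405/5408) + 13/50·395/624 = 1/12 ✓
b·A²c: 13/50·25/156 = 1/24 ✓; 4 stages ⇒ order 4.

4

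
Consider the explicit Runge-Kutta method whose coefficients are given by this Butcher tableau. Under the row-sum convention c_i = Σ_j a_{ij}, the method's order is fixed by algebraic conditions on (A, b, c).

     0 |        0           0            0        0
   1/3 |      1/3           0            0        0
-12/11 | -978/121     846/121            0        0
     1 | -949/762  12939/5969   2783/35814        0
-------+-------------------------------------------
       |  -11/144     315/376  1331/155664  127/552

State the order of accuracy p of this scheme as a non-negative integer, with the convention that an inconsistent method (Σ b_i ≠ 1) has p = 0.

4

b = (-11/144, 315/376, 1331/155664, 127/552)
c = (0, 1/3, -12/11, 1)
Ac = (0, 0, 282/121, 81/127)
Σ b_i: (-11/144)·1 + 315/376·1 + 1331/155664·1 + 127/552·1 = 1 ✓
b·c: 315/376·1/3 + 1331/155664·(-12/11) + 127/552·1 = 1/2 ✓
b·c²: 315/376·1/9 + 1331/155664·144/121 + 127/552·1 = 1/3 ✓
b·Ac: 1331/155664·282/121 + 127/552·81/127 = 1/6 ✓
b·c³: 315/376·1/27 + 1331/155664·(-1728/1331) + 127/552·1 = 1/4 ✓
b·(c∘Ac): 1331/155664·(-3384/1331) + 127/552·81/127 = 1/8 ✓
b·Ac²: 1331/155664·94/121 + 127/552·1/3 = 1/12 ✓
b·A²c: 127/552·23/127 = 1/24 ✓; 4 stages ⇒ order 4.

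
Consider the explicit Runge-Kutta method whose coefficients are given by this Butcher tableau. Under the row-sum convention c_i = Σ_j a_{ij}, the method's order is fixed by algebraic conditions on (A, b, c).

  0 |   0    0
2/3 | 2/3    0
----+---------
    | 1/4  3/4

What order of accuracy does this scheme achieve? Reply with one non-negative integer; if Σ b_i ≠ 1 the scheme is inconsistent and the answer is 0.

2

b = (1/4, 3/4)
c = (0, 2/3)
Σ b_i: 1/4·1 + 3/4·1 = 1 ✓
b·c: 3/4·2/3 = 1/2 ✓; 2 stages ⇒ order 2.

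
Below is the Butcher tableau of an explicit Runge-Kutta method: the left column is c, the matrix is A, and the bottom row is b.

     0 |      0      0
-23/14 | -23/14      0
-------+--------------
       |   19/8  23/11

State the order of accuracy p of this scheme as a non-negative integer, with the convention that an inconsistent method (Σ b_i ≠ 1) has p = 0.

b = (19/8, 23/11)
c = (0, -23/14)
Σ b_i: 19/8·1 + 23/11·1 = 393/88 ≠ 1 ⇒ order 0.

0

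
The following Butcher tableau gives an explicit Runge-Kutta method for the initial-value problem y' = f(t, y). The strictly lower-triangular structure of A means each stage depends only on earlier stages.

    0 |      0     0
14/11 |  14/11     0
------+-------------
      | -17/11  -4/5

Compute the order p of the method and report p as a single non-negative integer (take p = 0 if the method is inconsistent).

0

b = (-17/11, -4/5)
c = (0, 14/11)
Σ b_i: (-17/11)·1 + (-4/5)·1 = -129/55 ≠ 1 ⇒ order 0.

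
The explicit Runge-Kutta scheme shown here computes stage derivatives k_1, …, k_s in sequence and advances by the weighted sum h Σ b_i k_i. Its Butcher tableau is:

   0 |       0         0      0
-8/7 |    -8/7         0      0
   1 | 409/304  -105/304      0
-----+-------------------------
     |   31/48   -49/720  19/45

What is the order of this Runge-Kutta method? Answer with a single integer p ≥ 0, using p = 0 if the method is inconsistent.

b = (31/48, -49/720, 19/45)
c = (0, -8/7, 1)
Ac = (0, 0, 15/38)
Σ b_i: 31/48·1 + (-49/720)·1 + 19/45·1 = 1 ✓
b·c: (-49/720)·(-8/7) + 19/45·1 = 1/2 ✓
b·c²: (-49/720)·64/49 + 19/45·1 = 1/3 ✓
b·Ac: 19/45·15/38 = 1/6 ✓; 3 stages ⇒ order 3.

3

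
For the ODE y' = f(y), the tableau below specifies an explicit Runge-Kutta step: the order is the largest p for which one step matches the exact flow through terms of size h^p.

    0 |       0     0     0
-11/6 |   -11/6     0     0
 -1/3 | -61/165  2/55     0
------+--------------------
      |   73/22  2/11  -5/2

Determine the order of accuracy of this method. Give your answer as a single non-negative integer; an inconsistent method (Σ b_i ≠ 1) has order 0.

3

b = (73/22, 2/11, -5/2)
c = (0, -11/6, -1/3)
Ac = (0, 0, -1/15)
Σ b_i: 73/22·1 + 2/11·1 + (-5/2)·1 = 1 ✓
b·c: 2/11·(-11/6) + (-5/2)·(-1/3) = 1/2 ✓
b·c²: 2/11·121/36 + (-5/2)·1/9 = 1/3 ✓
b·Ac: (-5/2)·(-1/15) = 1/6 ✓; 3 stages ⇒ order 3.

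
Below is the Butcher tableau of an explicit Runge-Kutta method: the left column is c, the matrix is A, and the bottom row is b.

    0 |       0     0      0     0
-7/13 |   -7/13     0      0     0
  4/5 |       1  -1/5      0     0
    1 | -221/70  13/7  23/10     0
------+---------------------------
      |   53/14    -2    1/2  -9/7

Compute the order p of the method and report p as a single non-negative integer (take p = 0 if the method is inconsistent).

1

b = (53/14, -2, 1/2, -9/7)
c = (0, -7/13, 4/5, 1)
Ac = (0, 0, 7/65, 21/25)
Σ b_i: 53/14·1 + (-2)·1 + 1/2·1 + (-9/7)·1 = 1 ✓
b·c: (-2)·(-7/13) + 1/2·4/5 + (-9/7)·1 = 87/455 ≠ 1/2 ⇒ order 1.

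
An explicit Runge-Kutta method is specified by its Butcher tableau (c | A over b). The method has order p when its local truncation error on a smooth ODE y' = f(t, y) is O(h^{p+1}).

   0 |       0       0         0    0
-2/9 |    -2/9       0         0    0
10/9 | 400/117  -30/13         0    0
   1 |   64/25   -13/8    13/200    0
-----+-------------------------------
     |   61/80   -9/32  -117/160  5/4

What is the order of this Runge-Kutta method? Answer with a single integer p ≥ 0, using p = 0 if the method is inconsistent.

4

b = (61/80, -9/32, -117/160, 5/4)
c = (0, -2/9, 10/9, 1)
Ac = (0, 0, 20/39, 13/30)
Σ b_i: 61/80·1 + (-9/32)·1 + (-117/160)·1 + 5/4·1 = 1 ✓
b·c: (-9/32)·(-2/9) + (-117/160)·10/9 + 5/4·1 = 1/2 ✓
b·c²: (-9/32)·4/81 + (-117/160)·100/81 + 5/4·1 = 1/3 ✓
b·Ac: (-117/160)·20/39 + 5/4·13/30 = 1/6 ✓
b·c³: (-9/32)·(-8/729) + (-117/160)·1000/729 + 5/4·1 = 1/4 ✓
b·(c∘Ac): (-117/160)·200/351 + 5/4·13/30 = 1/8 ✓
b·Ac²: (-117/160)·(-40/351) = 1/12 ✓
b·A²c: 5/4·1/30 = 1/24 ✓; 4 stages ⇒ order 4.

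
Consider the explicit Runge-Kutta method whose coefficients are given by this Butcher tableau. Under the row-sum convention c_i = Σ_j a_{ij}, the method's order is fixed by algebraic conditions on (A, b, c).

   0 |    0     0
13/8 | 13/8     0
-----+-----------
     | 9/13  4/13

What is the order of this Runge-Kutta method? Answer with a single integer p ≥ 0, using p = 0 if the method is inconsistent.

2

b = (9/13, 4/13)
c = (0, 13/8)
Σ b_i: 9/13·1 + 4/13·1 = 1 ✓
b·c: 4/13·13/8 = 1/2 ✓; 2 stages ⇒ order 2.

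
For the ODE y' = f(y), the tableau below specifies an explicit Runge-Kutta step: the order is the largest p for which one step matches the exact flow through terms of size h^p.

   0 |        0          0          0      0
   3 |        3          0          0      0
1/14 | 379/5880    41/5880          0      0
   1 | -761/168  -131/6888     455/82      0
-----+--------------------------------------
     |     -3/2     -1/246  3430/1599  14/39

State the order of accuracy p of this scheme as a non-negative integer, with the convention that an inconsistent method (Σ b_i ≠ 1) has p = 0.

b = (-3/2, -1/246, 3430/1599, 14/39)
c = (0, 3, 1/14, 1)
Ac = (0, 0, 41/1960, 19/56)
Σ b_i: (-3/2)·1 + (-1/246)·1 + 3430/1599·1 + 14/39·1 = 1 ✓
b·c: (-1/246)·3 + 3430/1599·1/14 + 14/39·1 = 1/2 ✓
b·c²: (-1/246)·9 + 3430/1599·1/196 + 14/39·1 = 1/3 ✓
b·Ac: 3430/1599·41/1960 + 14/39·19/56 = 1/6 ✓
b·c³: (-1/246)·27 + 3430/1599·1/2744 + 14/39·1 = 1/4 ✓
b·(c∘Ac): 3430/1599·41/27440 + 14/39·19/56 = 1/8 ✓
b·Ac²: 3430/1599·123/1960 + 14/39·(-1/7) = 1/12 ✓
b·A²c: 14/39·13/112 = 1/24 ✓; 4 stages ⇒ order 4.

4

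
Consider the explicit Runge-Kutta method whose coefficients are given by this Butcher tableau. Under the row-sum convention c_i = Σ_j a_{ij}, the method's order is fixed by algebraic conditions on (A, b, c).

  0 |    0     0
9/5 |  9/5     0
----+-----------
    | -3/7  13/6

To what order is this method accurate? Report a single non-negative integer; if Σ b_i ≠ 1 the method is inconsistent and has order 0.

0

b = (-3/7, 13/6)
c = (0, 9/5)
Σ b_i: (-3/7)·1 + 13/6·1 = 73/42 ≠ 1 ⇒ order 0.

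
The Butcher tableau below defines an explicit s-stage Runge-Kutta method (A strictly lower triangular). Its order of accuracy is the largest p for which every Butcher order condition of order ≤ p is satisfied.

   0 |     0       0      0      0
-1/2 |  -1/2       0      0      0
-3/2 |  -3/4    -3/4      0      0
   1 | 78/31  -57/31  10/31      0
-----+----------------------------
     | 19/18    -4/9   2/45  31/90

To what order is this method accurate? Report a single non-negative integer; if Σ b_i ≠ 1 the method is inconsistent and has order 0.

4

b = (19/18, -4/9, 2/45, 31/90)
c = (0, -1/2, -3/2, 1)
Ac = (0, 0, 3/8, 27/62)
Σ b_i: 19/18·1 + (-4/9)·1 + 2/45·1 + 31/90·1 = 1 ✓
b·c: (-4/9)·(-1/2) + 2/45·(-3/2) + 31/90·1 = 1/2 ✓
b·c²: (-4/9)·1/4 + 2/45·9/4 + 31/90·1 = 1/3 ✓
b·Ac: 2/45·3/8 + 31/90·27/62 = 1/6 ✓
b·c³: (-4/9)·(-1/8) + 2/45·(-27/8) + 31/90·1 = 1/4 ✓
b·(c∘Ac): 2/45·(-9/16) + 31/90·27/62 = 1/8 ✓
b·Ac²: 2/45·(-3/16) + 31/90·33/124 = 1/12 ✓
b·A²c: 31/90·15/124 = 1/24 ✓; 4 stages ⇒ order 4.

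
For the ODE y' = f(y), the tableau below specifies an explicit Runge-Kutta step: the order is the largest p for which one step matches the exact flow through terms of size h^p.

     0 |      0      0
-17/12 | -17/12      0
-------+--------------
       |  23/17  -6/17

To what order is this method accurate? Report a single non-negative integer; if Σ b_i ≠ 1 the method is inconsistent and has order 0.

2

b = (23/17, -6/17)
c = (0, -17/12)
Σ b_i: 23/17·1 + (-6/17)·1 = 1 ✓
b·c: (-6/17)·(-17/12) = 1/2 ✓; 2 stages ⇒ order 2.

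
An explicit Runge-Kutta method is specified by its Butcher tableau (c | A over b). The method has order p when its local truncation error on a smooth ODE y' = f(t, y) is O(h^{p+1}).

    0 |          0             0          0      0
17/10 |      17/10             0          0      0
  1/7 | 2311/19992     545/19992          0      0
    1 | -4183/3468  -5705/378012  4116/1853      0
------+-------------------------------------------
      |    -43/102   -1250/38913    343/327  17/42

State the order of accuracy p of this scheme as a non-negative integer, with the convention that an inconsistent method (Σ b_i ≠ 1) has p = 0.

b = (-43/102, -1250/38913, 343/327, 17/42)
c = (0, 17/10, 1/7, 1)
Ac = (0, 0, 109/2352, 7/24)
Σ b_i: (-43/102)·1 + (-1250/38913)·1 + 343/327·1 + 17/42·1 = 1 ✓
b·c: (-1250/38913)·17/10 + 343/327·1/7 + 17/42·1 = 1/2 ✓
b·c²: (-1250/38913)·289/100 + 343/327·1/49 + 17/42·1 = 1/3 ✓
b·Ac: 343/327·109/2352 + 17/42·7/24 = 1/6 ✓
b·c³: (-1250/38913)·4913/1000 + 343/327·1/343 + 17/42·1 = 1/4 ✓
b·(c∘Ac): 343/327·109/16464 + 17/42·7/24 = 1/8 ✓
b·Ac²: 343/327·1853/23520 + 17/42·7/4080 = 1/12 ✓
b·A²c: 17/42·7/68 = 1/24 ✓; 4 stages ⇒ order 4.

4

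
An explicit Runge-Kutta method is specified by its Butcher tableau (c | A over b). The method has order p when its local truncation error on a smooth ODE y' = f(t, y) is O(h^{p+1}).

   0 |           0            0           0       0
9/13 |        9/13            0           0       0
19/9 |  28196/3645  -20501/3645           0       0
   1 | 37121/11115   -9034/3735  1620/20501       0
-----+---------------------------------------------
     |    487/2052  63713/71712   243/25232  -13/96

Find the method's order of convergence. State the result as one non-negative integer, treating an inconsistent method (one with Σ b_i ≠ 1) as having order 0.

4

b = (487/2052, 63713/71712, 243/25232, -13/96)
c = (0, 9/13, 19/9, 1)
Ac = (0, 0, -1577/405, -98/65)
Σ b_i: 487/2052·1 + 63713/71712·1 + 243/25232·1 + (-13/96)·1 = 1 ✓
b·c: 63713/71712·9/13 + 243/25232·19/9 + (-13/96)·1 = 1/2 ✓
b·c²: 63713/71712·81/169 + 243/25232·361/81 + (-13/96)·1 = 1/3 ✓
b·Ac: 243/25232·(-1577/405) + (-13/96)·(-98/65) = 1/6 ✓
b·c³: 63713/71712·729/2197 + 243/25232·6859/729 + (-13/96)·1 = 1/4 ✓
b·(c∘Ac): 243/25232·(-29963/3645) + (-13/96)·(-98/65) = 1/8 ✓
b·Ac²: 243/25232·(-1577/585) + (-13/96)·(-682/845) = 1/12 ✓
b·A²c: (-13/96)·(-4/13) = 1/24 ✓; 4 stages ⇒ order 4.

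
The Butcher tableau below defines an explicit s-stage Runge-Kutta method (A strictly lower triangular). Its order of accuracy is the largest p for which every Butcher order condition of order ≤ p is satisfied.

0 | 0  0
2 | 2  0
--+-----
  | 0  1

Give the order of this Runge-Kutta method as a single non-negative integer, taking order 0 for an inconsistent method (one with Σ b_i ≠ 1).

b = (0, 1)
c = (0, 2)
Σ b_i: 1·1 = 1 ✓
b·c: 1·2 = 2 ≠ 1/2 ⇒ order 1.

1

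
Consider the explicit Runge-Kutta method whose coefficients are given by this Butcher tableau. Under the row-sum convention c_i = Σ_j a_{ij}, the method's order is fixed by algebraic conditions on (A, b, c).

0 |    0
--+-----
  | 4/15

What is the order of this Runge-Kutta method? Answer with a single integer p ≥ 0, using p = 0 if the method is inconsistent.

0

b = (4/15)
c = (0)
Σ b_i: 4/15·1 = 4/15 ≠ 1 ⇒ order 0.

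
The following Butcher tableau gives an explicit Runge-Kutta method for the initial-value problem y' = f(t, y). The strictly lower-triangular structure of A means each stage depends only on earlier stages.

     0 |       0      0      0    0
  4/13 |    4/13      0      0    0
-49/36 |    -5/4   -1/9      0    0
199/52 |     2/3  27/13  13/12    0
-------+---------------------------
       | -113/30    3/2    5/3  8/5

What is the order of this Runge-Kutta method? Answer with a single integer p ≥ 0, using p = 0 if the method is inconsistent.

1

b = (-113/30, 3/2, 5/3, 8/5)
c = (0, 4/13, -49/36, 199/52)
Ac = (0, 0, -4/117, -60997/73008)
Σ b_i: (-113/30)·1 + 3/2·1 + 5/3·1 + 8/5·1 = 1 ✓
b·c: 3/2·4/13 + 5/3·(-49/36) + 8/5·199/52 = 30299/7020 ≠ 1/2 ⇒ order 1.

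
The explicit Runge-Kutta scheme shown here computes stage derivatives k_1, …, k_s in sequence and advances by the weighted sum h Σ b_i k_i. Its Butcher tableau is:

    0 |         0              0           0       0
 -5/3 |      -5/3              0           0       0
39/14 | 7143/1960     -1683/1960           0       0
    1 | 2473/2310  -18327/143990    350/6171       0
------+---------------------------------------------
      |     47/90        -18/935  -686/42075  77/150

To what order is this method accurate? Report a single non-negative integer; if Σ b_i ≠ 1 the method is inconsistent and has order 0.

b = (47/90, -18/935, -686/42075, 77/150)
c = (0, -5/3, 39/14, 1)
Ac = (0, 0, 561/392, 57/154)
Σ b_i: 47/90·1 + (-18/935)·1 + (-686/42075)·1 + 77/150·1 = 1 ✓
b·c: (-18/935)·(-5/3) + (-686/42075)·39/14 + 77/150·1 = 1/2 ✓
b·c²: (-18/935)·25/9 + (-686/42075)·1521/196 + 77/150·1 = 1/3 ✓
b·Ac: (-686/42075)·561/392 + 77/150·57/154 = 1/6 ✓
b·c³: (-18/935)·(-125/27) + (-686/42075)·59319/2744 + 77/150·1 = 1/4 ✓
b·(c∘Ac): (-686/42075)·21879/5488 + 77/150·57/154 = 1/8 ✓
b·Ac²: (-686/42075)·(-935/392) + 77/150·20/231 = 1/12 ✓
b·A²c: 77/150·25/308 = 1/24 ✓; 4 stages ⇒ order 4.

4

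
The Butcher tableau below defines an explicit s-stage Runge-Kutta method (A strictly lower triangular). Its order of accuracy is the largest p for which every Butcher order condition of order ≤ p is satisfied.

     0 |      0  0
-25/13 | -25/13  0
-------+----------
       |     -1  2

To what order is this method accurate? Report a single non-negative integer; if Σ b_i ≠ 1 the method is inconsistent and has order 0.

b = (-1, 2)
c = (0, -25/13)
Σ b_i: (-1)·1 + 2·1 = 1 ✓
b·c: 2·(-25/13) = -50/13 ≠ 1/2 ⇒ order 1.

1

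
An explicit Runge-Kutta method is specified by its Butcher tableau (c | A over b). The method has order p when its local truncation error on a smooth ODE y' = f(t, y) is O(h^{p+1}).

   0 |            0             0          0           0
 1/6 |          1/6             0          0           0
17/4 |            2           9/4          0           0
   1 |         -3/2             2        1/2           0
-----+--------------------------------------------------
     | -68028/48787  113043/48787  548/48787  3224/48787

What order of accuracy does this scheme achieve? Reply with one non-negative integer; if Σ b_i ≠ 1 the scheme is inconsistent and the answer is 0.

3

b = (-68028/48787, 113043/48787, 548/48787, 3224/48787)
c = (0, 1/6, 17/4, 1)
Ac = (0, 0, 3/8, 59/24)
Σ b_i: (-68028/48787)·1 + 113043/48787·1 + 548/48787·1 + 3224/48787·1 = 1 ✓
b·c: 113043/48787·1/6 + 548/48787·17/4 + 3224/48787·1 = 1/2 ✓
b·c²: 113043/48787·1/36 + 548/48787·289/16 + 3224/48787·1 = 1/3 ✓
b·Ac: 548/48787·3/8 + 3224/48787·59/24 = 1/6 ✓
b·c³: 113043/48787·1/216 + 548/48787·4913/64 + 3224/48787·1 = 6597347/7025328 ≠ 1/4 ⇒ order 3.
b·(c∘Ac): 548/48787·51/32 + 3224/48787·59/24 = 211177/1170888 ≠ 1/8
b·Ac²: 548/48787·1/16 + 3224/48787·2617/288 = 263971/439083 ≠ 1/12
b·A²c: 3224/48787·3/16 = 1209/97574 ≠ 1/24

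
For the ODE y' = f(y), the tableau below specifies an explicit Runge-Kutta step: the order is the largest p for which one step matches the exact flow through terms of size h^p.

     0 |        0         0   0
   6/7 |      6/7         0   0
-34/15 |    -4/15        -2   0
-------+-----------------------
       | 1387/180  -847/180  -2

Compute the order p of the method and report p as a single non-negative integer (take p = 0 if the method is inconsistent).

b = (1387/180, -847/180, -2)
c = (0, 6/7, -34/15)
Ac = (0, 0, -12/7)
Σ b_i: 1387/180·1 + (-847/180)·1 + (-2)·1 = 1 ✓
b·c: (-847/180)·6/7 + (-2)·(-34/15) = 1/2 ✓
b·c²: (-847/180)·36/49 + (-2)·1156/225 = -21629/1575 ≠ 1/3 ⇒ order 2.
b·Ac: (-2)·(-12/7) = 24/7 ≠ 1/6

2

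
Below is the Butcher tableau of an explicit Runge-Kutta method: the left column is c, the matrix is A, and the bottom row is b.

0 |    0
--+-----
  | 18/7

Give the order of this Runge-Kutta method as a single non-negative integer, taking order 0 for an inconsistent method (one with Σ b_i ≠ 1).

b = (18/7)
c = (0)
Σ b_i: 18/7·1 = 18/7 ≠ 1 ⇒ order 0.

0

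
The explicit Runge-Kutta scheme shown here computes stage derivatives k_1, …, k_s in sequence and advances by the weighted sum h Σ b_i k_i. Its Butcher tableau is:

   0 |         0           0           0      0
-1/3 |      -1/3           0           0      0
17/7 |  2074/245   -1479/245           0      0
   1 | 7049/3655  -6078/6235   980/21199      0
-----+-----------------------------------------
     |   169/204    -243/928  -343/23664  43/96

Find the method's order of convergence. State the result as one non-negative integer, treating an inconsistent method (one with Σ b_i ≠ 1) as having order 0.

b = (169/204, -243/928, -343/23664, 43/96)
c = (0, -1/3, 17/7, 1)
Ac = (0, 0, 493/245, 94/215)
Σ b_i: 169/204·1 + (-243/928)·1 + (-343/23664)·1 + 43/96·1 = 1 ✓
b·c: (-243/928)·(-1/3) + (-343/23664)·17/7 + 43/96·1 = 1/2 ✓
b·c²: (-243/928)·1/9 + (-343/23664)·289/49 + 43/96·1 = 1/3 ✓
b·Ac: (-343/23664)·493/245 + 43/96·94/215 = 1/6 ✓
b·c³: (-243/928)·(-1/27) + (-343/23664)·4913/343 + 43/96·1 = 1/4 ✓
b·(c∘Ac): (-343/23664)·8381/1715 + 43/96·94/215 = 1/8 ✓
b·Ac²: (-343/23664)·(-493/735) + 43/96·106/645 = 1/12 ✓
b·A²c: 43/96·4/43 = 1/24 ✓; 4 stages ⇒ order 4.

4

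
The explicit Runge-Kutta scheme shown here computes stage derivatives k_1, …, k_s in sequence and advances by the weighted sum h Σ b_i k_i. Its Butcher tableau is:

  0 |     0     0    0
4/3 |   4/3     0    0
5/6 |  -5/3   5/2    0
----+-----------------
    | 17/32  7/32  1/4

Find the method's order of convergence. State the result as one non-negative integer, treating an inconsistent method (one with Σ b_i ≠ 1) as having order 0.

2

b = (17/32, 7/32, 1/4)
c = (0, 4/3, 5/6)
Ac = (0, 0, 10/3)
Σ b_i: 17/32·1 + 7/32·1 + 1/4·1 = 1 ✓
b·c: 7/32·4/3 + 1/4·5/6 = 1/2 ✓
b·c²: 7/32·16/9 + 1/4·25/36 = 9/16 ≠ 1/3 ⇒ order 2.
b·Ac: 1/4·10/3 = 5/6 ≠ 1/6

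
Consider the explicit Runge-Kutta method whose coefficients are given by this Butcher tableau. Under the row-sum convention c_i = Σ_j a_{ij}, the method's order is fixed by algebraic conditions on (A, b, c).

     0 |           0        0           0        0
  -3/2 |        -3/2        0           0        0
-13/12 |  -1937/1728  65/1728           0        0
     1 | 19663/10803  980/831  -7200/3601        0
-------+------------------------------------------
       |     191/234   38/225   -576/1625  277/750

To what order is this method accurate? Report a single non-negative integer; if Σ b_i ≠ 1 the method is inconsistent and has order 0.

4

b = (191/234, 38/225, -576/1625, 277/750)
c = (0, -3/2, -13/12, 1)
Ac = (0, 0, -65/1152, 110/277)
Σ b_i: 191/234·1 + 38/225·1 + (-576/1625)·1 + 277/750·1 = 1 ✓
b·c: 38/225·(-3/2) + (-576/1625)·(-13/12) + 277/750·1 = 1/2 ✓
b·c²: 38/225·9/4 + (-576/1625)·169/144 + 277/750·1 = 1/3 ✓
b·Ac: (-576/1625)·(-65/1152) + 277/750·110/277 = 1/6 ✓
b·c³: 38/225·(-27/8) + (-576/1625)·(-2197/1728) + 277/750·1 = 1/4 ✓
b·(c∘Ac): (-576/1625)·845/13824 + 277/750·110/277 = 1/8 ✓
b·Ac²: (-576/1625)·65/768 + 277/750·85/277 = 1/12 ✓
b·A²c: 277/750·125/1108 = 1/24 ✓; 4 stages ⇒ order 4.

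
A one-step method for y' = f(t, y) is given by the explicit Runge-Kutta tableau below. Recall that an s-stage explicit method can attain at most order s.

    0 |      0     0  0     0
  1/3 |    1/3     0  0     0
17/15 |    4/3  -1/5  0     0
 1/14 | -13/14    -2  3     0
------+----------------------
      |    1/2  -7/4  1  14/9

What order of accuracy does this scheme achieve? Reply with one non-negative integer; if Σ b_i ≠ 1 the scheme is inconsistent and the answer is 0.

b = (1/2, -7/4, 1, 14/9)
c = (0, 1/3, 17/15, 1/14)
Ac = (0, 0, -1/15, 41/15)
Σ b_i: 1/2·1 + (-7/4)·1 + 1·1 + 14/9·1 = 47/36 ≠ 1 ⇒ order 0.

0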